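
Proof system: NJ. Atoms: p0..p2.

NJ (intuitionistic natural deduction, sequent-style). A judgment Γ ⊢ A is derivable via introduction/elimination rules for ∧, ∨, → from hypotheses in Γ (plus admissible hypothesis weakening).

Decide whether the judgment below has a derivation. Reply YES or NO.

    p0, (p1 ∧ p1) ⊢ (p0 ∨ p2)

Proof tree:
[Wk] p0, (p1 ∧ p1) ⊢ (p0 ∨ p2)
  [∨I₁] p0 ⊢ (p0 ∨ p2)
    [Ax] p0 ⊢ p0

Result: YES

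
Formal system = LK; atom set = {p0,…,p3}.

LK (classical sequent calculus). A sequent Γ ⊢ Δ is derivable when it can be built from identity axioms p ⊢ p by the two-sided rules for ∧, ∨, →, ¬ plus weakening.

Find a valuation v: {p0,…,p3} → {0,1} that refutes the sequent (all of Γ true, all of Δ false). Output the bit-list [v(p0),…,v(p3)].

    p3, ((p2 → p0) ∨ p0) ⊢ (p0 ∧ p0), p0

Truth-table refutation:
  v=0000: Γ:[p3=F, ((p2 → p0) ∨ p0)=T] Δ:[(p0 ∧ p0)=F, p0=F] refutes=False
  v=0001: Γ:[p3=T, ((p2 → p0) ∨ p0)=T] Δ:[(p0 ∧ p0)=F, p0=F] refutes=True  ← countermodel

Result: [0, 0, 0, 1]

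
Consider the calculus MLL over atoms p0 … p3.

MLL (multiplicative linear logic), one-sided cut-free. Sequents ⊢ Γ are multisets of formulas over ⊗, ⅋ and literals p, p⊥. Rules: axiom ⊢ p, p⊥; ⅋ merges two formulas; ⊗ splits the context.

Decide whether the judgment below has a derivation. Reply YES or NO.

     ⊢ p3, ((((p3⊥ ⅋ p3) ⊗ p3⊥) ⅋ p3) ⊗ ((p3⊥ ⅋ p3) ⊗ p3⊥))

Proof tree:
[⊗]  ⊢ p3, ((((p3⊥ ⅋ p3) ⊗ p3⊥) ⅋ p3) ⊗ ((p3⊥ ⅋ p3) ⊗ p3⊥))
  [⅋]  ⊢ (((p3⊥ ⅋ p3) ⊗ p3⊥) ⅋ p3)
    [⊗]  ⊢ p3, ((p3⊥ ⅋ p3) ⊗ p3⊥)
      [⅋]  ⊢ (p3⊥ ⅋ p3)
        [Ax]  ⊢ p3, p3⊥
      [Ax]  ⊢ p3, p3⊥
  [⊗]  ⊢ p3, ((p3⊥ ⅋ p3) ⊗ p3⊥)
    [⅋]  ⊢ (p3⊥ ⅋ p3)
      [Ax]  ⊢ p3, p3⊥
    [Ax]  ⊢ p3, p3⊥

Result: YES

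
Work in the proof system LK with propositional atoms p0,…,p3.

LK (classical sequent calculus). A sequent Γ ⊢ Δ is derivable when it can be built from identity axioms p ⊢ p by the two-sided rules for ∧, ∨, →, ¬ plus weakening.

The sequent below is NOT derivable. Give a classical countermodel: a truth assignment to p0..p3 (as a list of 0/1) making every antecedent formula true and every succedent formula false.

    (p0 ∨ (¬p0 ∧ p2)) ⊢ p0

Truth-table refutation:
  v=0000: Γ:[(p0 ∨ (¬p0 ∧ p2))=F] Δ:[p0=F] refutes=False
  v=0001: Γ:[(p0 ∨ (¬p0 ∧ p2))=F] Δ:[p0=F] refutes=False
  v=0010: Γ:[(p0 ∨ (¬p0 ∧ p2))=T] Δ:[p0=F] refutes=True  ← countermodel

Result: [0, 0, 1, 0]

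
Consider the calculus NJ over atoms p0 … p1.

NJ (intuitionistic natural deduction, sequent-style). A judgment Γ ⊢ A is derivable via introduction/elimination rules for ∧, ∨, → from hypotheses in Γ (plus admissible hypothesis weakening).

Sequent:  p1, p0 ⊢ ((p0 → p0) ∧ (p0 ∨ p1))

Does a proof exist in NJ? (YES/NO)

Proof tree:
[∧I] p1, p0 ⊢ ((p0 → p0) ∧ (p0 ∨ p1))
  [→I]  ⊢ (p0 → p0)
    [Ax] p0 ⊢ p0
  [Wk] p0, p1 ⊢ (p0 ∨ p1)
    [∨I₁] p0 ⊢ (p0 ∨ p1)
      [Ax] p0 ⊢ p0

Result: YES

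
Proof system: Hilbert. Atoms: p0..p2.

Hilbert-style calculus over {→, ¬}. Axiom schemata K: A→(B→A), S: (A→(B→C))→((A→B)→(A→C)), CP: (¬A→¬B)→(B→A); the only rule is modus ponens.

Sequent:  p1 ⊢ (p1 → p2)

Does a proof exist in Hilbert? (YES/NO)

Truth-table refutation:
  v=000: Γ:[p1=F] Δ:[(p1 → p2)=T] refutes=False
  v=001: Γ:[p1=F] Δ:[(p1 → p2)=T] refutes=False
  v=010: Γ:[p1=T] Δ:[(p1 → p2)=F] refutes=True  ← countermodel

Result: NO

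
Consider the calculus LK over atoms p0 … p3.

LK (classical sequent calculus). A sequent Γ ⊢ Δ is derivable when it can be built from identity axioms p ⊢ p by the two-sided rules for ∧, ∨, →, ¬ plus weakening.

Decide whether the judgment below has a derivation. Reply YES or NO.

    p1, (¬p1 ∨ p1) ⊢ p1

Derivation (root first):
[∨L] p1, (¬p1 ∨ p1) ⊢ p1
  [¬L] p1, ¬p1 ⊢ 
    [Ax] p1 ⊢ p1
  [Ax] p1 ⊢ p1

Result: YES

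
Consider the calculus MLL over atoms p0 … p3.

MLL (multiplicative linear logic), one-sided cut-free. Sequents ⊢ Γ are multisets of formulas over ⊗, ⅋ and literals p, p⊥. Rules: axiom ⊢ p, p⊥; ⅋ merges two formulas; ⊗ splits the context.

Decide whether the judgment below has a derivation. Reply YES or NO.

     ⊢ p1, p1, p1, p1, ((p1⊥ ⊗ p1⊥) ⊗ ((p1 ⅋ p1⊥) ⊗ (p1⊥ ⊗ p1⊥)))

Derivation trace:
[⊗]  ⊢ p1, p1, p1, p1, ((p1⊥ ⊗ p1⊥) ⊗ ((p1 ⅋ p1⊥) ⊗ (p1⊥ ⊗ p1⊥)))
  [⊗]  ⊢ p1, p1, (p1⊥ ⊗ p1⊥)
    [Ax]  ⊢ p1, p1⊥
    [Ax]  ⊢ p1, p1⊥
  [⊗]  ⊢ p1, p1, ((p1 ⅋ p1⊥) ⊗ (p1⊥ ⊗ p1⊥))
    [⅋]  ⊢ (p1 ⅋ p1⊥)
      [Ax]  ⊢ p1, p1⊥
    [⊗]  ⊢ p1, p1, (p1⊥ ⊗ p1⊥)
      [Ax]  ⊢ p1, p1⊥
      [Ax]  ⊢ p1, p1⊥

Result: YES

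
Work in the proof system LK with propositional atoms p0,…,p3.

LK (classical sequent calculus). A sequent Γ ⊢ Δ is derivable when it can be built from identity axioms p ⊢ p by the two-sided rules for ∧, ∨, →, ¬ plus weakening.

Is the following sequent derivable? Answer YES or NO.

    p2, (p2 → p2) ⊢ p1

Enumerate valuations to refute Γ ⊢ Δ:
  v=0000: Γ:[p2=F, (p2 → p2)=T] Δ:[p1=F] refutes=False
  v=0001: Γ:[p2=F, (p2 → p2)=T] Δ:[p1=F] refutes=False
  v=0010: Γ:[p2=T, (p2 → p2)=T] Δ:[p1=F] refutes=True  ← countermodel

Result: NO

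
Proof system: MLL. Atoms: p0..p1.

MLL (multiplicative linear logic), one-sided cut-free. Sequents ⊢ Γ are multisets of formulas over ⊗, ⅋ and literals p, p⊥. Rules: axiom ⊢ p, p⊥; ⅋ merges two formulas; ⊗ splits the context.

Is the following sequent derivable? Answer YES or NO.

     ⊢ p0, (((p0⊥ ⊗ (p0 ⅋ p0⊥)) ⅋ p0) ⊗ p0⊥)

Derivation trace:
[⊗]  ⊢ p0, (((p0⊥ ⊗ (p0 ⅋ p0⊥)) ⅋ p0) ⊗ p0⊥)
  [⅋]  ⊢ ((p0⊥ ⊗ (p0 ⅋ p0⊥)) ⅋ p0)
    [⊗]  ⊢ p0, (p0⊥ ⊗ (p0 ⅋ p0⊥))
      [Ax]  ⊢ p0, p0⊥
      [⅋]  ⊢ (p0 ⅋ p0⊥)
        [Ax]  ⊢ p0, p0⊥
  [Ax]  ⊢ p0, p0⊥

Result: YES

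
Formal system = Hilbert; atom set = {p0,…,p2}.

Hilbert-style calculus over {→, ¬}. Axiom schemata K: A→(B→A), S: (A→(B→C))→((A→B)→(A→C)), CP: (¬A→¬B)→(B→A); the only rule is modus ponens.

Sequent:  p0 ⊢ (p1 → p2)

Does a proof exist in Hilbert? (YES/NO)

Search for a countermodel by truth-table:
  v=000: Γ:[p0=F] Δ:[(p1 → p2)=T] refutes=False
  v=001: Γ:[p0=F] Δ:[(p1 → p2)=T] refutes=False
  v=010: Γ:[p0=F] Δ:[(p1 → p2)=F] refutes=False
  v=011: Γ:[p0=F] Δ:[(p1 → p2)=T] refutes=False
  v=100: Γ:[p0=T] Δ:[(p1 → p2)=T] refutes=False
  v=101: Γ:[p0=T] Δ:[(p1 → p2)=T] refutes=False
  v=110: Γ:[p0=T] Δ:[(p1 → p2)=F] refutes=True  ← countermodel

Result: NO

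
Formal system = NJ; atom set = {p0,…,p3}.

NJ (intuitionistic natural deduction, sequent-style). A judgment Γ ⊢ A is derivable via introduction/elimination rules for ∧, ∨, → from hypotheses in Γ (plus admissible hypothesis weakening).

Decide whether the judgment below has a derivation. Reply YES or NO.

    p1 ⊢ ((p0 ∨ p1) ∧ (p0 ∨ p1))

Proof tree:
[∧I] p1 ⊢ ((p0 ∨ p1) ∧ (p0 ∨ p1))
  [∨I₂] p1 ⊢ (p0 ∨ p1)
    [Ax] p1 ⊢ p1
  [∨I₂] p1 ⊢ (p0 ∨ p1)
    [Ax] p1 ⊢ p1

Result: YES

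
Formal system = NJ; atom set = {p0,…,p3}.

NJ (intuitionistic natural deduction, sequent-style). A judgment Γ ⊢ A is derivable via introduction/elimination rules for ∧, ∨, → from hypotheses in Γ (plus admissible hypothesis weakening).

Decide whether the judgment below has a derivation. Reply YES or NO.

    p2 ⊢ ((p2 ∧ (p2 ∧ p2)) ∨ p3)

Derivation (root first):
[∨I₁] p2 ⊢ ((p2 ∧ (p2 ∧ p2)) ∨ p3)
  [∧I] p2 ⊢ (p2 ∧ (p2 ∧ p2))
    [Ax] p2 ⊢ p2
    [∧I] p2 ⊢ (p2 ∧ p2)
      [Ax] p2 ⊢ p2
      [Ax] p2 ⊢ p2

Result: YES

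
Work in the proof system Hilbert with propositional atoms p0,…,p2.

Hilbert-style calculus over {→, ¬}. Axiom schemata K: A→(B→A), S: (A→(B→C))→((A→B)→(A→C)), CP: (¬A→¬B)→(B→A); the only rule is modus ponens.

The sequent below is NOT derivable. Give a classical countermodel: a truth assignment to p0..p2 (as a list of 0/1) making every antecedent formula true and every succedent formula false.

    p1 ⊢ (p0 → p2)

Search for a countermodel by truth-table:
  v=000: Γ:[p1=F] Δ:[(p0 → p2)=T] refutes=False
  v=001: Γ:[p1=F] Δ:[(p0 → p2)=T] refutes=False
  v=010: Γ:[p1=T] Δ:[(p0 → p2)=T] refutes=False
  v=011: Γ:[p1=T] Δ:[(p0 → p2)=T] refutes=False
  v=100: Γ:[p1=F] Δ:[(p0 → p2)=F] refutes=False
  v=101: Γ:[p1=F] Δ:[(p0 → p2)=T] refutes=False
  v=110: Γ:[p1=T] Δ:[(p0 → p2)=F] refutes=True  ← countermodel

Result: [1, 1, 0]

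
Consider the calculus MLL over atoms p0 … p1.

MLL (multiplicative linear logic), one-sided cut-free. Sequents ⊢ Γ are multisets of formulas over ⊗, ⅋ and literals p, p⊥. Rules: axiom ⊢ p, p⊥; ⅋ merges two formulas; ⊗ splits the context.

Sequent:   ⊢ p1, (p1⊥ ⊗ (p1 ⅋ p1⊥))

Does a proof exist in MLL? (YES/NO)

Derivation trace:
[⊗]  ⊢ p1, (p1⊥ ⊗ (p1 ⅋ p1⊥))
  [Ax]  ⊢ p1, p1⊥
  [⅋]  ⊢ (p1 ⅋ p1⊥)
    [Ax]  ⊢ p1, p1⊥

Result: YES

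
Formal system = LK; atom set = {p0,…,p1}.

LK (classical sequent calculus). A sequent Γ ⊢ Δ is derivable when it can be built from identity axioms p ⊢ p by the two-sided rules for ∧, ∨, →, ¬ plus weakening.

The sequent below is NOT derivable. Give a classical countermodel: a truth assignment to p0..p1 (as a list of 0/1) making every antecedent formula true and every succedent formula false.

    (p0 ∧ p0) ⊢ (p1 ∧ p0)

Truth-table refutation:
  v=00: Γ:[(p0 ∧ p0)=F] Δ:[(p1 ∧ p0)=F] refutes=False
  v=01: Γ:[(p0 ∧ p0)=F] Δ:[(p1 ∧ p0)=F] refutes=False
  v=10: Γ:[(p0 ∧ p0)=T] Δ:[(p1 ∧ p0)=F] refutes=True  ← countermodel

Result: [1, 0]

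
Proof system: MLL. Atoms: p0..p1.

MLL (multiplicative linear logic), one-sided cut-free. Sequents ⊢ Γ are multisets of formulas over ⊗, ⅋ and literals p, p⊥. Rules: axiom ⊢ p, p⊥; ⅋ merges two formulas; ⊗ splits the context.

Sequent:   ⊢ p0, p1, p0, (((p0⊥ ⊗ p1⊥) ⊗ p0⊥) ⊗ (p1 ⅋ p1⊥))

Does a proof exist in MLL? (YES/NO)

Derivation (root first):
[⊗]  ⊢ p0, p1, p0, (((p0⊥ ⊗ p1⊥) ⊗ p0⊥) ⊗ (p1 ⅋ p1⊥))
  [⊗]  ⊢ p0, p1, p0, ((p0⊥ ⊗ p1⊥) ⊗ p0⊥)
    [⊗]  ⊢ p0, p1, (p0⊥ ⊗ p1⊥)
      [Ax]  ⊢ p0, p0⊥
      [Ax]  ⊢ p1, p1⊥
    [Ax]  ⊢ p0, p0⊥
  [⅋]  ⊢ (p1 ⅋ p1⊥)
    [Ax]  ⊢ p1, p1⊥

Result: YES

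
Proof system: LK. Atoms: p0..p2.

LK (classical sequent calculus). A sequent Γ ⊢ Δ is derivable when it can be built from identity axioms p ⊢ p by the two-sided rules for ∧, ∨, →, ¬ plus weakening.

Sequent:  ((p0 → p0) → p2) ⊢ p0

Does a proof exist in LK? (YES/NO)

Search for a countermodel by truth-table:
  v=000: Γ:[((p0 → p0) → p2)=F] Δ:[p0=F] refutes=False
  v=001: Γ:[((p0 → p0) → p2)=T] Δ:[p0=F] refutes=True  ← countermodel

Result: NO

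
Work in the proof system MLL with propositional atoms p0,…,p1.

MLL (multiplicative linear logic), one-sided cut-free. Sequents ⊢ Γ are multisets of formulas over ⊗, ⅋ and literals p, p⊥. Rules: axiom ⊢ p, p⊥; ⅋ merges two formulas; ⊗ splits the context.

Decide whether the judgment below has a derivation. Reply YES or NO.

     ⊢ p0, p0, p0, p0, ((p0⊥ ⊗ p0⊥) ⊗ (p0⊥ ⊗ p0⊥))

Derivation trace:
[⊗]  ⊢ p0, p0, p0, p0, ((p0⊥ ⊗ p0⊥) ⊗ (p0⊥ ⊗ p0⊥))
  [⊗]  ⊢ p0, p0, (p0⊥ ⊗ p0⊥)
    [Ax]  ⊢ p0, p0⊥
    [Ax]  ⊢ p0, p0⊥
  [⊗]  ⊢ p0, p0, (p0⊥ ⊗ p0⊥)
    [Ax]  ⊢ p0, p0⊥
    [Ax]  ⊢ p0, p0⊥

Result: YES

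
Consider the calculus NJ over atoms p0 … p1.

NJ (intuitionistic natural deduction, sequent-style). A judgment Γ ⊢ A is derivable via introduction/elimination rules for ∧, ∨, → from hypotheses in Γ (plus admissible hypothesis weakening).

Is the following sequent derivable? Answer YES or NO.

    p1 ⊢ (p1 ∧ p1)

Derivation trace:
[∧I] p1 ⊢ (p1 ∧ p1)
  [Ax] p1 ⊢ p1
  [Wk] p1, p1 ⊢ p1
    [Ax] p1 ⊢ p1

Result: YES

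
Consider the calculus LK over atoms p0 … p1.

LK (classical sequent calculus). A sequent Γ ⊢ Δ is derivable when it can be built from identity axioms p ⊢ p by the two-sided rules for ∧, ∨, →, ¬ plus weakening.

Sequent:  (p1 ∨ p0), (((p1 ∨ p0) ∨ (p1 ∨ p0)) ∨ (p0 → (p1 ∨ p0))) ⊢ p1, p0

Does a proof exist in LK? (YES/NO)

Proof tree:
[∨L] (p1 ∨ p0), (((p1 ∨ p0) ∨ (p1 ∨ p0)) ∨ (p0 → (p1 ∨ p0))) ⊢ p1, p0
  [∨L] ((p1 ∨ p0) ∨ (p1 ∨ p0)) ⊢ p1, p0
    [WR] (p1 ∨ p0) ⊢ p1, p0, p0
      [∨L] (p1 ∨ p0) ⊢ p1, p0
        [Ax] p1 ⊢ p1
        [Ax] p0 ⊢ p0
    [WR] (p1 ∨ p0) ⊢ p1, p0, p0
      [∨L] (p1 ∨ p0) ⊢ p1, p0
        [Ax] p1 ⊢ p1
        [Ax] p0 ⊢ p0
  [→L] (p1 ∨ p0), (p0 → (p1 ∨ p0)) ⊢ p1, p0
    [WR] (p1 ∨ p0) ⊢ p1, p0, p0
      [∨L] (p1 ∨ p0) ⊢ p1, p0
        [Ax] p1 ⊢ p1
        [Ax] p0 ⊢ p0
    [WR] (p1 ∨ p0) ⊢ p1, p0, p0
      [∨L] (p1 ∨ p0) ⊢ p1, p0
        [Ax] p1 ⊢ p1
        [Ax] p0 ⊢ p0

Result: YES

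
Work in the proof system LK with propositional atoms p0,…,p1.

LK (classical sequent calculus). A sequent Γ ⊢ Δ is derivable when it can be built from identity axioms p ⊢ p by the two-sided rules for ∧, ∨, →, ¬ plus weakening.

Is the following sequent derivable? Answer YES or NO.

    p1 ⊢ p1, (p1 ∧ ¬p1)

Derivation (root first):
[∧R] p1 ⊢ p1, (p1 ∧ ¬p1)
  [Ax] p1 ⊢ p1
  [¬R]  ⊢ p1, ¬p1
    [Ax] p1 ⊢ p1

Result: YES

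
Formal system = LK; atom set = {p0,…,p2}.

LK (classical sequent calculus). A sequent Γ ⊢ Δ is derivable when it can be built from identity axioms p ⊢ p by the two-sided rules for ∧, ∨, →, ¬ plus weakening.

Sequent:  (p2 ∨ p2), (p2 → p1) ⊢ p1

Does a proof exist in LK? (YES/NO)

Derivation (root first):
[→L] (p2 ∨ p2), (p2 → p1) ⊢ p1
  [∨L] (p2 ∨ p2) ⊢ p2
    [Ax] p2 ⊢ p2
    [Ax] p2 ⊢ p2
  [Ax] p1 ⊢ p1

Result: YES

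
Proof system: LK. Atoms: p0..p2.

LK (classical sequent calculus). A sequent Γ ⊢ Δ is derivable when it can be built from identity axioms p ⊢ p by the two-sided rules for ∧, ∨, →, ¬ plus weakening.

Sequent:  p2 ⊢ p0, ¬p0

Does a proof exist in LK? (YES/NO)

Proof tree:
[WL] p2 ⊢ p0, ¬p0
  [¬R]  ⊢ p0, ¬p0
    [Ax] p0 ⊢ p0

Result: YES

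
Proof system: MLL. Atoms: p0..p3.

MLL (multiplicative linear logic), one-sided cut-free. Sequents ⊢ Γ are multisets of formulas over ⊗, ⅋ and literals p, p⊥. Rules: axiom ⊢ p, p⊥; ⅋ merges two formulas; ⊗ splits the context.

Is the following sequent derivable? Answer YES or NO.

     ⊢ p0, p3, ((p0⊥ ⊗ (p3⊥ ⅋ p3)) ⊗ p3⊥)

Derivation trace:
[⊗]  ⊢ p0, p3, ((p0⊥ ⊗ (p3⊥ ⅋ p3)) ⊗ p3⊥)
  [⊗]  ⊢ p0, (p0⊥ ⊗ (p3⊥ ⅋ p3))
    [Ax]  ⊢ p0, p0⊥
    [⅋]  ⊢ (p3⊥ ⅋ p3)
      [Ax]  ⊢ p3, p3⊥
  [Ax]  ⊢ p3, p3⊥

Result: YES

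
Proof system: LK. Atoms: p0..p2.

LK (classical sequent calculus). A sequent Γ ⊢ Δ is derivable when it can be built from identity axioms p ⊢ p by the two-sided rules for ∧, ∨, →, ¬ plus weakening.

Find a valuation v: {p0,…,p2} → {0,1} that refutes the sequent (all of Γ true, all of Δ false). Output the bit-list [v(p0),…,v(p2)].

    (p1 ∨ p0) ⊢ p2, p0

Search for a countermodel by truth-table:
  v=000: Γ:[(p1 ∨ p0)=F] Δ:[p2=F, p0=F] refutes=False
  v=001: Γ:[(p1 ∨ p0)=F] Δ:[p2=T, p0=F] refutes=False
  v=010: Γ:[(p1 ∨ p0)=T] Δ:[p2=F, p0=F] refutes=True  ← countermodel

Result: [0, 1, 0]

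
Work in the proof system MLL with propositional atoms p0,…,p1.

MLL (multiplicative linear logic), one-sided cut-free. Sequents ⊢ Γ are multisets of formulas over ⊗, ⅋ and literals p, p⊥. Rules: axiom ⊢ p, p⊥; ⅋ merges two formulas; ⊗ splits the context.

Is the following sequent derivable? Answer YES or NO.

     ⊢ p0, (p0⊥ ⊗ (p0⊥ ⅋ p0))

Derivation (root first):
[⊗]  ⊢ p0, (p0⊥ ⊗ (p0⊥ ⅋ p0))
  [Ax]  ⊢ p0, p0⊥
  [⅋]  ⊢ (p0⊥ ⅋ p0)
    [Ax]  ⊢ p0, p0⊥

Result: YES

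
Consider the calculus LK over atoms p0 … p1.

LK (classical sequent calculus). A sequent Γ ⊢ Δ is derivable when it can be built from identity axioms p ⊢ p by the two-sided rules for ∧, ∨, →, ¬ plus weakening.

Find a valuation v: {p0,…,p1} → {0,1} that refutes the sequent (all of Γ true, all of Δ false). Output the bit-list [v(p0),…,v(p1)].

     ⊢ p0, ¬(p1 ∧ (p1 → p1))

Truth-table refutation:
  v=00: Γ:[] Δ:[p0=F, ¬(p1 ∧ (p1 → p1))=T] refutes=False
  v=01: Γ:[] Δ:[p0=F, ¬(p1 ∧ (p1 → p1))=F] refutes=True  ← countermodel

Result: [0, 1]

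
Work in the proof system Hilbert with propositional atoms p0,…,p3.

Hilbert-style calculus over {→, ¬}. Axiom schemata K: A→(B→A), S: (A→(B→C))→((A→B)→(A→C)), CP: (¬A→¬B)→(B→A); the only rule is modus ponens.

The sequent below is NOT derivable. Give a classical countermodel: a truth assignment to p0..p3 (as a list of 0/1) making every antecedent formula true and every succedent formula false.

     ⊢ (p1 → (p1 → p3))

Enumerate valuations to refute Γ ⊢ Δ:
  v=0000: Γ:[] Δ:[(p1 → (p1 → p3))=T] refutes=False
  v=0001: Γ:[] Δ:[(p1 → (p1 → p3))=T] refutes=False
  v=0010: Γ:[] Δ:[(p1 → (p1 → p3))=T] refutes=False
  v=0011: Γ:[] Δ:[(p1 → (p1 → p3))=T] refutes=False
  v=0100: Γ:[] Δ:[(p1 → (p1 → p3))=F] refutes=True  ← countermodel

Result: [0, 1, 0, 0]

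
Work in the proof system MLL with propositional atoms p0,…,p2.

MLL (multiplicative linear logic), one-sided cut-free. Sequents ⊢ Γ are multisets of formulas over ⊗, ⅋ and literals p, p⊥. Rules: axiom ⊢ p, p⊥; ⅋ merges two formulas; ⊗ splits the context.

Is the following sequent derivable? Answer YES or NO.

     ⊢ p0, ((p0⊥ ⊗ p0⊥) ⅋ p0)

Derivation trace:
[⅋]  ⊢ p0, ((p0⊥ ⊗ p0⊥) ⅋ p0)
  [⊗]  ⊢ p0, p0, (p0⊥ ⊗ p0⊥)
    [Ax]  ⊢ p0, p0⊥
    [Ax]  ⊢ p0, p0⊥

Result: YES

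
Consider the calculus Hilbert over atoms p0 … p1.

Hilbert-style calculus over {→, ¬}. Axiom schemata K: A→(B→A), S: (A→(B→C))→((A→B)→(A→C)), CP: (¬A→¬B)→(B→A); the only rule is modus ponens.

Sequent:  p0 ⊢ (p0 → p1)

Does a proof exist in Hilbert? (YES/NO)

Search for a countermodel by truth-table:
  v=00: Γ:[p0=F] Δ:[(p0 → p1)=T] refutes=False
  v=01: Γ:[p0=F] Δ:[(p0 → p1)=T] refutes=False
  v=10: Γ:[p0=T] Δ:[(p0 → p1)=F] refutes=True  ← countermodel

Result: NO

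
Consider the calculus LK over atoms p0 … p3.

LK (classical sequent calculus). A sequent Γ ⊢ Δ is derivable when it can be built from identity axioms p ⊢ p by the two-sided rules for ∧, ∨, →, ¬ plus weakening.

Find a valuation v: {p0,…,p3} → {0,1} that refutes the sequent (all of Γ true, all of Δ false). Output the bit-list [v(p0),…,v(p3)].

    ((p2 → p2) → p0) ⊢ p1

Truth-table refutation:
  v=0000: Γ:[((p2 → p2) → p0)=F] Δ:[p1=F] refutes=False
  v=0001: Γ:[((p2 → p2) → p0)=F] Δ:[p1=F] refutes=False
  v=0010: Γ:[((p2 → p2) → p0)=F] Δ:[p1=F] refutes=False
  v=0011: Γ:[((p2 → p2) → p0)=F] Δ:[p1=F] refutes=False
  v=0100: Γ:[((p2 → p2) → p0)=F] Δ:[p1=T] refutes=False
  v=0101: Γ:[((p2 → p2) → p0)=F] Δ:[p1=T] refutes=False
  v=0110: Γ:[((p2 → p2) → p0)=F] Δ:[p1=T] refutes=False
  v=0111: Γ:[((p2 → p2) → p0)=F] Δ:[p1=T] refutes=False
  v=1000: Γ:[((p2 → p2) → p0)=T] Δ:[p1=F] refutes=True  ← countermodel

Result: [1, 0, 0, 0]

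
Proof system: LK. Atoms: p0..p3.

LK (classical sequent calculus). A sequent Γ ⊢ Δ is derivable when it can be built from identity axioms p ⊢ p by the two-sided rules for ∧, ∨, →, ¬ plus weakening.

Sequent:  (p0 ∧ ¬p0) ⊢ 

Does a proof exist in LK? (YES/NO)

Derivation (root first):
[∧L] (p0 ∧ ¬p0) ⊢ 
  [¬L] p0, ¬p0 ⊢ 
    [Ax] p0 ⊢ p0

Result: YES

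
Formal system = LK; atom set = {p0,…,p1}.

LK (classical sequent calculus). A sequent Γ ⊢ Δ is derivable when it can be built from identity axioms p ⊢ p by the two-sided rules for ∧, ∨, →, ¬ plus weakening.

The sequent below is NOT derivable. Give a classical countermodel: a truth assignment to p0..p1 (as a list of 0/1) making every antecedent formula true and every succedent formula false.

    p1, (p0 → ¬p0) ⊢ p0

Enumerate valuations to refute Γ ⊢ Δ:
  v=00: Γ:[p1=F, (p0 → ¬p0)=T] Δ:[p0=F] refutes=False
  v=01: Γ:[p1=T, (p0 → ¬p0)=T] Δ:[p0=F] refutes=True  ← countermodel

Result: [0, 1]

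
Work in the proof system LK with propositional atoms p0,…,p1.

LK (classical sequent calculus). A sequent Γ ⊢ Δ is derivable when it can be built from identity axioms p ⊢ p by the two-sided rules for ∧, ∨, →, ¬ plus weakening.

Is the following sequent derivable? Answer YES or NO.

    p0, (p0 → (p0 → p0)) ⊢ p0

Derivation trace:
[→L] p0, (p0 → (p0 → p0)) ⊢ p0
  [Ax] p0 ⊢ p0
  [→L] p0, (p0 → p0) ⊢ p0
    [Ax] p0 ⊢ p0
    [Ax] p0 ⊢ p0

Result: YES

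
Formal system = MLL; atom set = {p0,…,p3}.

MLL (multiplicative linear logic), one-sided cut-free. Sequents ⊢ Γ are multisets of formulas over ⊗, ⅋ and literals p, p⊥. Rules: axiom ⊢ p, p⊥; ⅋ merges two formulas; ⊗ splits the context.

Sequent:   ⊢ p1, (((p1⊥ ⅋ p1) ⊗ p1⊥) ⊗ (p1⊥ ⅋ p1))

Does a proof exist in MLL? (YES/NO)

Derivation trace:
[⊗]  ⊢ p1, (((p1⊥ ⅋ p1) ⊗ p1⊥) ⊗ (p1⊥ ⅋ p1))
  [⊗]  ⊢ p1, ((p1⊥ ⅋ p1) ⊗ p1⊥)
    [⅋]  ⊢ (p1⊥ ⅋ p1)
      [Ax]  ⊢ p1, p1⊥
    [Ax]  ⊢ p1, p1⊥
  [⅋]  ⊢ (p1⊥ ⅋ p1)
    [Ax]  ⊢ p1, p1⊥

Result: YES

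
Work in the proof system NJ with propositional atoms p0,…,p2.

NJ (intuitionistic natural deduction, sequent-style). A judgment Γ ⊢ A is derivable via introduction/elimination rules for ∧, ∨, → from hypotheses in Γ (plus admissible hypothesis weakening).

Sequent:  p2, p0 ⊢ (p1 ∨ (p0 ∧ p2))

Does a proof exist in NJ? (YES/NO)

Derivation (root first):
[∨I₂] p2, p0 ⊢ (p1 ∨ (p0 ∧ p2))
  [∧I] p2, p0 ⊢ (p0 ∧ p2)
    [Ax] p0 ⊢ p0
    [Ax] p2 ⊢ p2

Result: YES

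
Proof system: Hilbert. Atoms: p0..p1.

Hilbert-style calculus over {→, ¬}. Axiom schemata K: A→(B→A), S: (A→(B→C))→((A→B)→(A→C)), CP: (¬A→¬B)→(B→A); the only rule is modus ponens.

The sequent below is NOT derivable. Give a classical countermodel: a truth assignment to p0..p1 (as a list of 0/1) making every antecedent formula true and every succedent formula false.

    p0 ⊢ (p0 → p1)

Truth-table refutation:
  v=00: Γ:[p0=F] Δ:[(p0 → p1)=T] refutes=False
  v=01: Γ:[p0=F] Δ:[(p0 → p1)=T] refutes=False
  v=10: Γ:[p0=T] Δ:[(p0 → p1)=F] refutes=True  ← countermodel

Result: [1, 0]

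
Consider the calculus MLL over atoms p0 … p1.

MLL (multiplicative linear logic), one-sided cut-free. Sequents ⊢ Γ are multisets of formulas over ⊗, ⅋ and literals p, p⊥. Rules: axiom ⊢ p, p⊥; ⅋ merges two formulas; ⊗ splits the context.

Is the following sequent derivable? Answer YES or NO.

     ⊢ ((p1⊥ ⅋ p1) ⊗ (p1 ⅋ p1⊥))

Derivation (root first):
[⊗]  ⊢ ((p1⊥ ⅋ p1) ⊗ (p1 ⅋ p1⊥))
  [⅋]  ⊢ (p1⊥ ⅋ p1)
    [Ax]  ⊢ p1, p1⊥
  [⅋]  ⊢ (p1 ⅋ p1⊥)
    [Ax]  ⊢ p1, p1⊥

Result: YES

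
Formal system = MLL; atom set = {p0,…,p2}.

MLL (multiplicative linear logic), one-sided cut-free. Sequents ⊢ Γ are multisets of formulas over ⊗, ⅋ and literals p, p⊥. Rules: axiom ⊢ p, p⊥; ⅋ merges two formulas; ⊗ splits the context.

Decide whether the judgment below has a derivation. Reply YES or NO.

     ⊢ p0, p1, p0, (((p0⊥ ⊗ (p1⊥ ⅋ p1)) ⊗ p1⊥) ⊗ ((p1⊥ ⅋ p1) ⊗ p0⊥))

Derivation (root first):
[⊗]  ⊢ p0, p1, p0, (((p0⊥ ⊗ (p1⊥ ⅋ p1)) ⊗ p1⊥) ⊗ ((p1⊥ ⅋ p1) ⊗ p0⊥))
  [⊗]  ⊢ p0, p1, ((p0⊥ ⊗ (p1⊥ ⅋ p1)) ⊗ p1⊥)
    [⊗]  ⊢ p0, (p0⊥ ⊗ (p1⊥ ⅋ p1))
      [Ax]  ⊢ p0, p0⊥
      [⅋]  ⊢ (p1⊥ ⅋ p1)
        [Ax]  ⊢ p1, p1⊥
    [Ax]  ⊢ p1, p1⊥
  [⊗]  ⊢ p0, ((p1⊥ ⅋ p1) ⊗ p0⊥)
    [⅋]  ⊢ (p1⊥ ⅋ p1)
      [Ax]  ⊢ p1, p1⊥
    [Ax]  ⊢ p0, p0⊥

Result: YES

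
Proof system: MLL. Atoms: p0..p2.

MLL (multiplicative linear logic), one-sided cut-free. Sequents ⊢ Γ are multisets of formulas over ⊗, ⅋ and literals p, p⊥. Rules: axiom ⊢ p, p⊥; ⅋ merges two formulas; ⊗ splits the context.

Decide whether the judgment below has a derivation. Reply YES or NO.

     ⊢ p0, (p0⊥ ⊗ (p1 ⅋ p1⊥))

Derivation trace:
[⊗]  ⊢ p0, (p0⊥ ⊗ (p1 ⅋ p1⊥))
  [Ax]  ⊢ p0, p0⊥
  [⅋]  ⊢ (p1 ⅋ p1⊥)
    [Ax]  ⊢ p1, p1⊥

Result: YES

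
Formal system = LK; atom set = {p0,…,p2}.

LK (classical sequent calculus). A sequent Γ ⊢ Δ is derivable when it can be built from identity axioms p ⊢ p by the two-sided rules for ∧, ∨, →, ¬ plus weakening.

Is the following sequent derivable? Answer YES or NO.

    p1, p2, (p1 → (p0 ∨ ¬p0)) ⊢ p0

Enumerate valuations to refute Γ ⊢ Δ:
  v=000: Γ:[p1=F, p2=F, (p1 → (p0 ∨ ¬p0))=T] Δ:[p0=F] refutes=False
  v=001: Γ:[p1=F, p2=T, (p1 → (p0 ∨ ¬p0))=T] Δ:[p0=F] refutes=False
  v=010: Γ:[p1=T, p2=F, (p1 → (p0 ∨ ¬p0))=T] Δ:[p0=F] refutes=False
  v=011: Γ:[p1=T, p2=T, (p1 → (p0 ∨ ¬p0))=T] Δ:[p0=F] refutes=True  ← countermodel

Result: NO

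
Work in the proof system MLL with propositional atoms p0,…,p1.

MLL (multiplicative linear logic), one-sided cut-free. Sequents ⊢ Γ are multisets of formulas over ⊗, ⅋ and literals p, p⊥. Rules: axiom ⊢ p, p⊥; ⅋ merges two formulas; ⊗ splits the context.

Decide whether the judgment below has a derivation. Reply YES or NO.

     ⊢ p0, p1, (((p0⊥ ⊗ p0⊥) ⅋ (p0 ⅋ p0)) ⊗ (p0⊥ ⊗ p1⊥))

Derivation (root first):
[⊗]  ⊢ p0, p1, (((p0⊥ ⊗ p0⊥) ⅋ (p0 ⅋ p0)) ⊗ (p0⊥ ⊗ p1⊥))
  [⅋]  ⊢ ((p0⊥ ⊗ p0⊥) ⅋ (p0 ⅋ p0))
    [⅋]  ⊢ (p0⊥ ⊗ p0⊥), (p0 ⅋ p0)
      [⊗]  ⊢ p0, p0, (p0⊥ ⊗ p0⊥)
        [Ax]  ⊢ p0, p0⊥
        [Ax]  ⊢ p0, p0⊥
  [⊗]  ⊢ p0, p1, (p0⊥ ⊗ p1⊥)
    [Ax]  ⊢ p0, p0⊥
    [Ax]  ⊢ p1, p1⊥

Result: YES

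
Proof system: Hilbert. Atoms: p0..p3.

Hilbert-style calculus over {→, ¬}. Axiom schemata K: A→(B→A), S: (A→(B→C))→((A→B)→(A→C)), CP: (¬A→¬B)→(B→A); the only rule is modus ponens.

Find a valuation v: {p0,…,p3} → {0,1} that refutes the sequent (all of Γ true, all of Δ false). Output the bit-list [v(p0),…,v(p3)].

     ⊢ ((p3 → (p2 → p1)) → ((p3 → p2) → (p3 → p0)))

Search for a countermodel by truth-table:
  v=0000: Γ:[] Δ:[((p3 → (p2 → p1)) → ((p3 → p2) → (p3 → p0)))=T] refutes=False
  v=0001: Γ:[] Δ:[((p3 → (p2 → p1)) → ((p3 → p2) → (p3 → p0)))=T] refutes=False
  v=0010: Γ:[] Δ:[((p3 → (p2 → p1)) → ((p3 → p2) → (p3 → p0)))=T] refutes=False
  v=0011: Γ:[] Δ:[((p3 → (p2 → p1)) → ((p3 → p2) → (p3 → p0)))=T] refutes=False
  v=0100: Γ:[] Δ:[((p3 → (p2 → p1)) → ((p3 → p2) → (p3 → p0)))=T] refutes=False
  v=0101: Γ:[] Δ:[((p3 → (p2 → p1)) → ((p3 → p2) → (p3 → p0)))=T] refutes=False
  v=0110: Γ:[] Δ:[((p3 → (p2 → p1)) → ((p3 → p2) → (p3 → p0)))=T] refutes=False
  v=0111: Γ:[] Δ:[((p3 → (p2 → p1)) → ((p3 → p2) → (p3 → p0)))=F] refutes=True  ← countermodel

Result: [0, 1, 1, 1]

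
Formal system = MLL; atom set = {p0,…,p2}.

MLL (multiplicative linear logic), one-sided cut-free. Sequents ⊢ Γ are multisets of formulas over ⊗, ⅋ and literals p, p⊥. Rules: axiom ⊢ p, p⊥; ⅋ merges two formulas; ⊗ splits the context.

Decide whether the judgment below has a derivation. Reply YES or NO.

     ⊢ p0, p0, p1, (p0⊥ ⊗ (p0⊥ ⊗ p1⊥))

Derivation trace:
[⊗]  ⊢ p0, p0, p1, (p0⊥ ⊗ (p0⊥ ⊗ p1⊥))
  [Ax]  ⊢ p0, p0⊥
  [⊗]  ⊢ p0, p1, (p0⊥ ⊗ p1⊥)
    [Ax]  ⊢ p0, p0⊥
    [Ax]  ⊢ p1, p1⊥

Result: YES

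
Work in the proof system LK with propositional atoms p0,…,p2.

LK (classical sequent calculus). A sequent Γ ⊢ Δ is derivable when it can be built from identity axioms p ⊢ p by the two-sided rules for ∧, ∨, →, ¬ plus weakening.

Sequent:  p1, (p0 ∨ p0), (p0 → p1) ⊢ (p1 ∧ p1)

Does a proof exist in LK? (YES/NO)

Derivation (root first):
[∧R] p1, (p0 ∨ p0), (p0 → p1) ⊢ (p1 ∧ p1)
  [Ax] p1 ⊢ p1
  [→L] (p0 ∨ p0), (p0 → p1) ⊢ p1
    [∨L] (p0 ∨ p0) ⊢ p0
      [Ax] p0 ⊢ p0
      [Ax] p0 ⊢ p0
    [Ax] p1 ⊢ p1

Result: YES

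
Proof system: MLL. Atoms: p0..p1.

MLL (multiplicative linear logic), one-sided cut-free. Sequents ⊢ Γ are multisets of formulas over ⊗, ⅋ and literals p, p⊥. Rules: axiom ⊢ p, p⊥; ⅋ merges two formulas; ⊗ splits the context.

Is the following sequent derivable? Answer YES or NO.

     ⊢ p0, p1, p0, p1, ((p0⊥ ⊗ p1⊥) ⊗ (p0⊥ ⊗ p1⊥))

Proof tree:
[⊗]  ⊢ p0, p1, p0, p1, ((p0⊥ ⊗ p1⊥) ⊗ (p0⊥ ⊗ p1⊥))
  [⊗]  ⊢ p0, p1, (p0⊥ ⊗ p1⊥)
    [Ax]  ⊢ p0, p0⊥
    [Ax]  ⊢ p1, p1⊥
  [⊗]  ⊢ p0, p1, (p0⊥ ⊗ p1⊥)
    [Ax]  ⊢ p0, p0⊥
    [Ax]  ⊢ p1, p1⊥

Result: YES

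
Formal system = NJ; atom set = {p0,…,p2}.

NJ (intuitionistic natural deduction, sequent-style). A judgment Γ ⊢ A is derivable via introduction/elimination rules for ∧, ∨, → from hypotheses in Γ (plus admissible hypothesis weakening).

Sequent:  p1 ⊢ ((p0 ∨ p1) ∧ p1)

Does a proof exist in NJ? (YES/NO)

Proof tree:
[∧I] p1 ⊢ ((p0 ∨ p1) ∧ p1)
  [∨I₂] p1 ⊢ (p0 ∨ p1)
    [Ax] p1 ⊢ p1
  [Ax] p1 ⊢ p1

Result: YES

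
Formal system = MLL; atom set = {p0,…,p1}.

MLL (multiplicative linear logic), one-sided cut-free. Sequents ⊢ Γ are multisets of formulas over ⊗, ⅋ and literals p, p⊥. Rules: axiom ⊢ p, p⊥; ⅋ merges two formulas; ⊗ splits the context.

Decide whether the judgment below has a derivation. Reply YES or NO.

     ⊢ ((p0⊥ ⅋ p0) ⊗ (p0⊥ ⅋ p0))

Proof tree:
[⊗]  ⊢ ((p0⊥ ⅋ p0) ⊗ (p0⊥ ⅋ p0))
  [⅋]  ⊢ (p0⊥ ⅋ p0)
    [Ax]  ⊢ p0, p0⊥
  [⅋]  ⊢ (p0⊥ ⅋ p0)
    [Ax]  ⊢ p0, p0⊥

Result: YES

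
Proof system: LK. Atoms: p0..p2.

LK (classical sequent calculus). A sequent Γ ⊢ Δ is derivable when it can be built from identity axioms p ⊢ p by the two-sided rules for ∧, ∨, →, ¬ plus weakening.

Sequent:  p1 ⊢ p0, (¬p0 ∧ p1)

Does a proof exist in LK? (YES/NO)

Derivation (root first):
[∧R] p1 ⊢ p0, (¬p0 ∧ p1)
  [¬R]  ⊢ p0, ¬p0
    [Ax] p0 ⊢ p0
  [Ax] p1 ⊢ p1

Result: YES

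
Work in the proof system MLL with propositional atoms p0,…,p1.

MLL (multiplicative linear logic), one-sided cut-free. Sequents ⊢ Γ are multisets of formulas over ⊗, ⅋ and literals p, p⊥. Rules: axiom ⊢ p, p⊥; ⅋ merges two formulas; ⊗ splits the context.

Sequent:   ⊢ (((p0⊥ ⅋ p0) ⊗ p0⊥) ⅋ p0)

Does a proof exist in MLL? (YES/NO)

Proof tree:
[⅋]  ⊢ (((p0⊥ ⅋ p0) ⊗ p0⊥) ⅋ p0)
  [⊗]  ⊢ p0, ((p0⊥ ⅋ p0) ⊗ p0⊥)
    [⅋]  ⊢ (p0⊥ ⅋ p0)
      [Ax]  ⊢ p0, p0⊥
    [Ax]  ⊢ p0, p0⊥

Result: YES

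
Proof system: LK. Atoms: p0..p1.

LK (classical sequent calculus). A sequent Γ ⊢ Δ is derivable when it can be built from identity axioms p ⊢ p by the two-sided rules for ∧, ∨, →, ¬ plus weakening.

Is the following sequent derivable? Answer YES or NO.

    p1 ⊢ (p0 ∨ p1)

Derivation (root first):
[∨R] p1 ⊢ (p0 ∨ p1)
  [WR] p1 ⊢ p1, p0
    [Ax] p1 ⊢ p1

Result: YES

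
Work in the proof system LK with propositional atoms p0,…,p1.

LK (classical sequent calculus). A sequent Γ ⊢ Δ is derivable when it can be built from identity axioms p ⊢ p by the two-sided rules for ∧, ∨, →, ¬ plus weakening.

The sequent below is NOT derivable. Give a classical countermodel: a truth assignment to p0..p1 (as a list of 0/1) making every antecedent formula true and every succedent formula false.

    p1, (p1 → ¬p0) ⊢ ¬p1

Search for a countermodel by truth-table:
  v=00: Γ:[p1=F, (p1 → ¬p0)=T] Δ:[¬p1=T] refutes=False
  v=01: Γ:[p1=T, (p1 → ¬p0)=T] Δ:[¬p1=F] refutes=True  ← countermodel

Result: [0, 1]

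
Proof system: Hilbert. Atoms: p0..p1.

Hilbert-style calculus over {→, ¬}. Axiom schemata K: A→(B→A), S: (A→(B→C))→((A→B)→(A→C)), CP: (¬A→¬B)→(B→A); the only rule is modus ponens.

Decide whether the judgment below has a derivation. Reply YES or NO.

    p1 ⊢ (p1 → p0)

Enumerate valuations to refute Γ ⊢ Δ:
  v=00: Γ:[p1=F] Δ:[(p1 → p0)=T] refutes=False
  v=01: Γ:[p1=T] Δ:[(p1 → p0)=F] refutes=True  ← countermodel

Result: NO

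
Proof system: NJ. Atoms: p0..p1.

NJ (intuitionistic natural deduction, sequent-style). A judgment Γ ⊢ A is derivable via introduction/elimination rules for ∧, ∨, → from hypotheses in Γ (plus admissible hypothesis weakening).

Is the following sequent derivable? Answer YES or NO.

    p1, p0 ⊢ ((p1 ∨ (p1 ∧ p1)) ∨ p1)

Proof tree:
[∨I₁] p1, p0 ⊢ ((p1 ∨ (p1 ∧ p1)) ∨ p1)
  [Wk] p1, p0 ⊢ (p1 ∨ (p1 ∧ p1))
    [∨I₂] p1 ⊢ (p1 ∨ (p1 ∧ p1))
      [∧I] p1 ⊢ (p1 ∧ p1)
        [Ax] p1 ⊢ p1
        [Ax] p1 ⊢ p1

Result: YES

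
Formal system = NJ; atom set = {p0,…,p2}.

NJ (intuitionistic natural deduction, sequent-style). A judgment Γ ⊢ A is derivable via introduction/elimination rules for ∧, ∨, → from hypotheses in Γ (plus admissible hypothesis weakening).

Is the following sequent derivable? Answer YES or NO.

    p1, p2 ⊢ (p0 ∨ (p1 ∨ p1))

Derivation trace:
[∨I₂] p1, p2 ⊢ (p0 ∨ (p1 ∨ p1))
  [∨I₁] p1, p2 ⊢ (p1 ∨ p1)
    [Wk] p1, p2 ⊢ p1
      [Ax] p1 ⊢ p1

Result: YES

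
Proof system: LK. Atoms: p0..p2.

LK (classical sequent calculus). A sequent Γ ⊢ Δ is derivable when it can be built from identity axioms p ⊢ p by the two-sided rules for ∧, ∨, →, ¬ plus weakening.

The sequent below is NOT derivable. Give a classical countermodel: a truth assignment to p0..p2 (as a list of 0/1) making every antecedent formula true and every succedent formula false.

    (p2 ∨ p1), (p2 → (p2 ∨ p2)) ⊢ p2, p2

Enumerate valuations to refute Γ ⊢ Δ:
  v=000: Γ:[(p2 ∨ p1)=F, (p2 → (p2 ∨ p2))=T] Δ:[p2=F, p2=F] refutes=False
  v=001: Γ:[(p2 ∨ p1)=T, (p2 → (p2 ∨ p2))=T] Δ:[p2=T, p2=T] refutes=False
  v=010: Γ:[(p2 ∨ p1)=T, (p2 → (p2 ∨ p2))=T] Δ:[p2=F, p2=F] refutes=True  ← countermodel

Result: [0, 1, 0]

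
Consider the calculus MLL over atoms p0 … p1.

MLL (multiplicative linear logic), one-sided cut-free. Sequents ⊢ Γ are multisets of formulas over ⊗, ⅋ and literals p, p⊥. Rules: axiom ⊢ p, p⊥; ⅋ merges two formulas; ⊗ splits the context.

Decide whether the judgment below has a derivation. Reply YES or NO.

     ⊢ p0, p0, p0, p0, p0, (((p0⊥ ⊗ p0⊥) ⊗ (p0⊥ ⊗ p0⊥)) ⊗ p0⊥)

Derivation (root first):
[⊗]  ⊢ p0, p0, p0, p0, p0, (((p0⊥ ⊗ p0⊥) ⊗ (p0⊥ ⊗ p0⊥)) ⊗ p0⊥)
  [⊗]  ⊢ p0, p0, p0, p0, ((p0⊥ ⊗ p0⊥) ⊗ (p0⊥ ⊗ p0⊥))
    [⊗]  ⊢ p0, p0, (p0⊥ ⊗ p0⊥)
      [Ax]  ⊢ p0, p0⊥
      [Ax]  ⊢ p0, p0⊥
    [⊗]  ⊢ p0, p0, (p0⊥ ⊗ p0⊥)
      [Ax]  ⊢ p0, p0⊥
      [Ax]  ⊢ p0, p0⊥
  [Ax]  ⊢ p0, p0⊥

Result: YES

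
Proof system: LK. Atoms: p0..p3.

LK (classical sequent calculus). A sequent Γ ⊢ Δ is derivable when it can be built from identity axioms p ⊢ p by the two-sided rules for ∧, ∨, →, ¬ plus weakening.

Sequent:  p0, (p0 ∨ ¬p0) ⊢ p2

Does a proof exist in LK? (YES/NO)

Truth-table refutation:
  v=0000: Γ:[p0=F, (p0 ∨ ¬p0)=T] Δ:[p2=F] refutes=False
  v=0001: Γ:[p0=F, (p0 ∨ ¬p0)=T] Δ:[p2=F] refutes=False
  v=0010: Γ:[p0=F, (p0 ∨ ¬p0)=T] Δ:[p2=T] refutes=False
  v=0011: Γ:[p0=F, (p0 ∨ ¬p0)=T] Δ:[p2=T] refutes=False
  v=0100: Γ:[p0=F, (p0 ∨ ¬p0)=T] Δ:[p2=F] refutes=False
  v=0101: Γ:[p0=F, (p0 ∨ ¬p0)=T] Δ:[p2=F] refutes=False
  v=0110: Γ:[p0=F, (p0 ∨ ¬p0)=T] Δ:[p2=T] refutes=False
  v=0111: Γ:[p0=F, (p0 ∨ ¬p0)=T] Δ:[p2=T] refutes=False
  v=1000: Γ:[p0=T, (p0 ∨ ¬p0)=T] Δ:[p2=F] refutes=True  ← countermodel

Result: NO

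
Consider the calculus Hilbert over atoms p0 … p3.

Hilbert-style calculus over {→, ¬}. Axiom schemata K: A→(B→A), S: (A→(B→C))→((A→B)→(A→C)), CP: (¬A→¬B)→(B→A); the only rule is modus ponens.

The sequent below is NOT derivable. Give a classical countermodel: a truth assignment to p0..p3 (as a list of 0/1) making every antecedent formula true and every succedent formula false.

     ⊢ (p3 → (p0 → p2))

Search for a countermodel by truth-table:
  v=0000: Γ:[] Δ:[(p3 → (p0 → p2))=T] refutes=False
  v=0001: Γ:[] Δ:[(p3 → (p0 → p2))=T] refutes=False
  v=0010: Γ:[] Δ:[(p3 → (p0 → p2))=T] refutes=False
  v=0011: Γ:[] Δ:[(p3 → (p0 → p2))=T] refutes=False
  v=0100: Γ:[] Δ:[(p3 → (p0 → p2))=T] refutes=False
  v=0101: Γ:[] Δ:[(p3 → (p0 → p2))=T] refutes=False
  v=0110: Γ:[] Δ:[(p3 → (p0 → p2))=T] refutes=False
  v=0111: Γ:[] Δ:[(p3 → (p0 → p2))=T] refutes=False
  v=1000: Γ:[] Δ:[(p3 → (p0 → p2))=T] refutes=False
  v=1001: Γ:[] Δ:[(p3 → (p0 → p2))=F] refutes=True  ← countermodel

Result: [1, 0, 0, 1]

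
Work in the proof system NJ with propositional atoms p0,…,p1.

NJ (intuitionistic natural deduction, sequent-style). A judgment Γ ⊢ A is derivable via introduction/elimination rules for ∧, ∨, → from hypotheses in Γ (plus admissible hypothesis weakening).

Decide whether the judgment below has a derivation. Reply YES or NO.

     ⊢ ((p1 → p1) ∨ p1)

Derivation (root first):
[∨I₁]  ⊢ ((p1 → p1) ∨ p1)
  [→I]  ⊢ (p1 → p1)
    [Ax] p1 ⊢ p1

Result: YES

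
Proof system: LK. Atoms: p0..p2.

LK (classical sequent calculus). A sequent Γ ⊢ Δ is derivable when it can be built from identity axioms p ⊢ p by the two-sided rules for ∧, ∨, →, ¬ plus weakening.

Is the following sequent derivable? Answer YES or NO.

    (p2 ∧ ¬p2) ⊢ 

Proof tree:
[∧L] (p2 ∧ ¬p2) ⊢ 
  [¬L] p2, ¬p2 ⊢ 
    [Ax] p2 ⊢ p2

Result: YES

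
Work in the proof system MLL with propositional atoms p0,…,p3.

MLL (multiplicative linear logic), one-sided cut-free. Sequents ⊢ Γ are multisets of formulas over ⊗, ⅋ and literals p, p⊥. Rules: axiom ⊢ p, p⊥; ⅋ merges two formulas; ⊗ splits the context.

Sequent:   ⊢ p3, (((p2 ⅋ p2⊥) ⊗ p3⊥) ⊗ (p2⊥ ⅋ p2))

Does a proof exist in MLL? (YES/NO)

Derivation (root first):
[⊗]  ⊢ p3, (((p2 ⅋ p2⊥) ⊗ p3⊥) ⊗ (p2⊥ ⅋ p2))
  [⊗]  ⊢ p3, ((p2 ⅋ p2⊥) ⊗ p3⊥)
    [⅋]  ⊢ (p2 ⅋ p2⊥)
      [Ax]  ⊢ p2, p2⊥
    [Ax]  ⊢ p3, p3⊥
  [⅋]  ⊢ (p2⊥ ⅋ p2)
    [Ax]  ⊢ p2, p2⊥

Result: YES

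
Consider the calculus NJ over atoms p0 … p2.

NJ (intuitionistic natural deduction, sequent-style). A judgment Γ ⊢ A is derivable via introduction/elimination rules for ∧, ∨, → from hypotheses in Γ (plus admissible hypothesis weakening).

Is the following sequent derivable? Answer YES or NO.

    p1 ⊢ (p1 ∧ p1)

Proof tree:
[∧I] p1 ⊢ (p1 ∧ p1)
  [Ax] p1 ⊢ p1
  [Wk] p1, p1 ⊢ p1
    [Ax] p1 ⊢ p1

Result: YES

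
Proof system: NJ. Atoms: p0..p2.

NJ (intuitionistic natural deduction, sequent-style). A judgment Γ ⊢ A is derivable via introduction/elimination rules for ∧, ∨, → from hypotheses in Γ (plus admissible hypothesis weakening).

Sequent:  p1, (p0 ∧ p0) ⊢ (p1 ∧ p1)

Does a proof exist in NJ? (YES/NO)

Derivation (root first):
[∧I] p1, (p0 ∧ p0) ⊢ (p1 ∧ p1)
  [Wk] p1, p1, (p0 ∧ p0) ⊢ p1
    [Wk] p1, p1 ⊢ p1
      [Ax] p1 ⊢ p1
  [Ax] p1 ⊢ p1

Result: YES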